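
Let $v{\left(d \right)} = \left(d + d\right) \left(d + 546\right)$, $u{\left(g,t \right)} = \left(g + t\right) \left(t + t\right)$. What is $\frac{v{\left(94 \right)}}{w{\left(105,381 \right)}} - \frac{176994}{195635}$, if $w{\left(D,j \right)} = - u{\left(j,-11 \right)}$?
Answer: $\frac{100445782}{7238495} \approx 13.877$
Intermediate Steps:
$u{\left(g,t \right)} = 2 t \left(g + t\right)$ ($u{\left(g,t \right)} = \left(g + t\right) 2 t = 2 t \left(g + t\right)$)
$v{\left(d \right)} = 2 d \left(546 + d\right)$
$w{\left(D,j \right)} = -242 + 22 j$ ($w{\left(D,j \right)} = - 2 \left(-11\right) \left(j - 11\right) = - 2 \left(-11\right) \left(-11 + j\right) = - (242 - 22 j) = -242 + 22 j$)
$\frac{v{\left(94 \right)}}{w{\left(105,381 \right)}} - \frac{176994}{195635} = \frac{2 \cdot 94 \left(546 + 94\right)}{-242 + 22 \cdot 381} - \frac{176994}{195635} = \frac{2 \cdot 94 \cdot 640}{-242 + 8382} - \frac{176994}{195635} = \frac{120320}{8140} - \frac{176994}{195635} = 120320 \cdot \frac{1}{8140} - \frac{176994}{195635} = \frac{6016}{407} - \frac{176994}{195635} = \frac{100445782}{7238495}$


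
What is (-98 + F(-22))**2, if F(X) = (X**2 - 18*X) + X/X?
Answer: 613089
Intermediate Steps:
F(X) = 1 + X**2 - 18*X (F(X) = (X**2 - 18*X) + 1 = 1 + X**2 - 18*X)
(-98 + F(-22))**2 = (-98 + (1 + (-22)**2 - 18*(-22)))**2 = (-98 + (1 + 484 + 396))**2 = (-98 + 881)**2 = 783**2 = 613089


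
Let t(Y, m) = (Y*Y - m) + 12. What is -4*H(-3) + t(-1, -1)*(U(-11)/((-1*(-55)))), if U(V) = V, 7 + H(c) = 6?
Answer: 6/5 ≈ 1.2000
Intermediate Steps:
H(c) = -1 (H(c) = -7 + 6 = -1)
t(Y, m) = 12 + Y² - m (t(Y, m) = (Y² - m) + 12 = 12 + Y² - m)
-4*H(-3) + t(-1, -1)*(U(-11)/((-1*(-55)))) = -4*(-1) + (12 + (-1)² - 1*(-1))*(-11/((-1*(-55)))) = 4 + (12 + 1 + 1)*(-11/55) = 4 + 14*(-11*1/55) = 4 + 14*(-⅕) = 4 - 14/5 = 6/5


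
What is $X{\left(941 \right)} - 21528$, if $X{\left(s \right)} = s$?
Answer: $-20587$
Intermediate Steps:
$X{\left(941 \right)} - 21528 = 941 - 21528 = -20587$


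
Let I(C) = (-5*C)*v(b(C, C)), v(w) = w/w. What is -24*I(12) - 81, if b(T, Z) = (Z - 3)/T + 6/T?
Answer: 1359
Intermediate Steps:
b(T, Z) = 6/T + (-3 + Z)/T (b(T, Z) = (-3 + Z)/T + 6/T = 6/T + (-3 + Z)/T)
v(w) = 1
I(C) = -5*C (I(C) = -5*C*1 = -5*C)
-24*I(12) - 81 = -(-120)*12 - 81 = -24*(-60) - 81 = 1440 - 81 = 1359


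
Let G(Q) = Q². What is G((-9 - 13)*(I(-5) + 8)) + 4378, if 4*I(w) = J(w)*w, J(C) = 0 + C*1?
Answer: 410641/4 ≈ 1.0266e+5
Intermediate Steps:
J(C) = C (J(C) = 0 + C = C)
I(w) = w²/4 (I(w) = (w*w)/4 = w²/4)
G((-9 - 13)*(I(-5) + 8)) + 4378 = ((-9 - 13)*((¼)*(-5)² + 8))² + 4378 = (-22*((¼)*25 + 8))² + 4378 = (-22*(25/4 + 8))² + 4378 = (-22*57/4)² + 4378 = (-627/2)² + 4378 = 393129/4 + 4378 = 410641/4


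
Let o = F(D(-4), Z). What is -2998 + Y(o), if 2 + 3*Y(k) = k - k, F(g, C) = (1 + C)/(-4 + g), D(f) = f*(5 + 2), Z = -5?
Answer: -8996/3 ≈ -2998.7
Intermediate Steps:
D(f) = 7*f (D(f) = f*7 = 7*f)
F(g, C) = (1 + C)/(-4 + g)
o = ⅛ (o = (1 - 5)/(-4 + 7*(-4)) = -4/(-4 - 28) = -4/(-32) = -1/32*(-4) = ⅛ ≈ 0.12500)
Y(k) = -⅔ (Y(k) = -⅔ + (k - k)/3 = -⅔ + (⅓)*0 = -⅔ + 0 = -⅔)
-2998 + Y(o) = -2998 - ⅔ = -8996/3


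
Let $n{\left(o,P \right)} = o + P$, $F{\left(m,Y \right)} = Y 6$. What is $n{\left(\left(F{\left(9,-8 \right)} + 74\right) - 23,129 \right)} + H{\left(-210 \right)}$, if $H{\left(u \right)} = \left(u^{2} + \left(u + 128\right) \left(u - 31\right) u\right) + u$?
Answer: $-4105998$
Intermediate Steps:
$F{\left(m,Y \right)} = 6 Y$
$n{\left(o,P \right)} = P + o$
$H{\left(u \right)} = u + u^{2} + u \left(-31 + u\right) \left(128 + u\right)$ ($H{\left(u \right)} = \left(u^{2} + \left(128 + u\right) \left(-31 + u\right) u\right) + u = \left(u^{2} + \left(-31 + u\right) \left(128 + u\right) u\right) + u = \left(u^{2} + u \left(-31 + u\right) \left(128 + u\right)\right) + u = u + u^{2} + u \left(-31 + u\right) \left(128 + u\right)$)
$n{\left(\left(F{\left(9,-8 \right)} + 74\right) - 23,129 \right)} + H{\left(-210 \right)} = \left(129 + \left(\left(6 \left(-8\right) + 74\right) - 23\right)\right) - 210 \left(-3967 + \left(-210\right)^{2} + 98 \left(-210\right)\right) = \left(129 + \left(\left(-48 + 74\right) - 23\right)\right) - 210 \left(-3967 + 44100 - 20580\right) = \left(129 + \left(26 - 23\right)\right) - 4106130 = \left(129 + 3\right) - 4106130 = 132 - 4106130 = -4105998$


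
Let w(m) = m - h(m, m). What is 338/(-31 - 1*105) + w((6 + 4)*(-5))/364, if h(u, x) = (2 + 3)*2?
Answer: -16399/6188 ≈ -2.6501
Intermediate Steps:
h(u, x) = 10 (h(u, x) = 5*2 = 10)
w(m) = -10 + m (w(m) = m - 1*10 = m - 10 = -10 + m)
338/(-31 - 1*105) + w((6 + 4)*(-5))/364 = 338/(-31 - 1*105) + (-10 + (6 + 4)*(-5))/364 = 338/(-31 - 105) + (-10 + 10*(-5))*(1/364) = 338/(-136) + (-10 - 50)*(1/364) = 338*(-1/136) - 60*1/364 = -169/68 - 15/91 = -16399/6188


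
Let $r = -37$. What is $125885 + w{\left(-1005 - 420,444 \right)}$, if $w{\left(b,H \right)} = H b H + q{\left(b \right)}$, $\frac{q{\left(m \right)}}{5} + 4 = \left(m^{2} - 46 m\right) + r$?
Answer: $-270312245$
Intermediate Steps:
$q{\left(m \right)} = -205 - 230 m + 5 m^{2}$ ($q{\left(m \right)} = -20 + 5 \left(\left(m^{2} - 46 m\right) - 37\right) = -20 + 5 \left(-37 + m^{2} - 46 m\right) = -20 - \left(185 - 5 m^{2} + 230 m\right) = -205 - 230 m + 5 m^{2}$)
$w{\left(b,H \right)} = -205 - 230 b + 5 b^{2} + b H^{2}$ ($w{\left(b,H \right)} = H b H - \left(205 - 5 b^{2} + 230 b\right) = b H^{2} - \left(205 - 5 b^{2} + 230 b\right) = -205 - 230 b + 5 b^{2} + b H^{2}$)
$125885 + w{\left(-1005 - 420,444 \right)} = 125885 - \left(205 - 5 \left(-1005 - 420\right)^{2} + 230 \left(-1005 - 420\right) - \left(-1005 - 420\right) 444^{2}\right) = 125885 - \left(280591255 - 10153125\right) = 125885 + \left(-205 + 327750 + 5 \cdot 2030625 - 280918800\right) = 125885 + \left(-205 + 327750 + 10153125 - 280918800\right) = 125885 - 270438130 = -270312245$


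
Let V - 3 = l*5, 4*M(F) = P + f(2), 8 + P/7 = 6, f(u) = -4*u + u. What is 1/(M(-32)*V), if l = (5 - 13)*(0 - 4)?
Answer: -1/815 ≈ -0.0012270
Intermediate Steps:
f(u) = -3*u
P = -14 (P = -56 + 7*6 = -56 + 42 = -14)
M(F) = -5 (M(F) = (-14 - 3*2)/4 = (-14 - 6)/4 = (¼)*(-20) = -5)
l = 32 (l = -8*(-4) = 32)
V = 163 (V = 3 + 32*5 = 3 + 160 = 163)
1/(M(-32)*V) = 1/(-5*163) = 1/(-815) = -1/815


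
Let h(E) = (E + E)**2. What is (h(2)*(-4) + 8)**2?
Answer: 3136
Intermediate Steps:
h(E) = 4*E**2 (h(E) = (2*E)**2 = 4*E**2)
(h(2)*(-4) + 8)**2 = ((4*2**2)*(-4) + 8)**2 = ((4*4)*(-4) + 8)**2 = (16*(-4) + 8)**2 = (-64 + 8)**2 = (-56)**2 = 3136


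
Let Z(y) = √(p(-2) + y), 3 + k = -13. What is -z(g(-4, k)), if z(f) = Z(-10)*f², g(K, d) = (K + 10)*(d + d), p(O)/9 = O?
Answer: -73728*I*√7 ≈ -1.9507e+5*I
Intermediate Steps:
k = -16 (k = -3 - 13 = -16)
p(O) = 9*O
g(K, d) = 2*d*(10 + K) (g(K, d) = (10 + K)*(2*d) = 2*d*(10 + K))
Z(y) = √(-18 + y) (Z(y) = √(9*(-2) + y) = √(-18 + y))
z(f) = 2*I*√7*f² (z(f) = √(-18 - 10)*f² = √(-28)*f² = (2*I*√7)*f² = 2*I*√7*f²)
-z(g(-4, k)) = -2*I*√7*(2*(-16)*(10 - 4))² = -2*I*√7*(2*(-16)*6)² = -2*I*√7*(-192)² = -2*I*√7*36864 = -73728*I*√7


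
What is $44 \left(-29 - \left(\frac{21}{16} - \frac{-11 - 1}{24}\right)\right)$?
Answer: $- \frac{5423}{4} \approx -1355.8$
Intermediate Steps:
$44 \left(-29 - \left(\frac{21}{16} - \frac{-11 - 1}{24}\right)\right) = 44 \left(-29 - \left(\frac{21}{16} - \left(-11 - 1\right) \frac{1}{24}\right)\right) = 44 \left(-29 - \frac{29}{16}\right) = 44 \left(- \frac{493}{16}\right) = - \frac{5423}{4}$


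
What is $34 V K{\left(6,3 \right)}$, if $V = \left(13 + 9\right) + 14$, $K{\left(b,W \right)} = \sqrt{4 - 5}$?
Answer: $1224 i \approx 1224.0 i$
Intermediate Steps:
$K{\left(b,W \right)} = i$ ($K{\left(b,W \right)} = \sqrt{-1} = i$)
$V = 36$ ($V = 22 + 14 = 36$)
$34 V K{\left(6,3 \right)} = 34 \cdot 36 i = 1224 i$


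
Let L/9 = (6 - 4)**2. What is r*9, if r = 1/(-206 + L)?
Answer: -9/170 ≈ -0.052941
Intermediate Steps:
L = 36 (L = 9*(6 - 4)**2 = 9*2**2 = 9*4 = 36)
r = -1/170 (r = 1/(-206 + 36) = 1/(-170) = -1/170 ≈ -0.0058824)
r*9 = -1/170*9 = -9/170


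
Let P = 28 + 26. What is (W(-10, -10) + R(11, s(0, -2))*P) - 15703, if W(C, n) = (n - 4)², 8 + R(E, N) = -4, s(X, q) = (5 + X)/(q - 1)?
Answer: -16155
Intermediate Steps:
s(X, q) = (5 + X)/(-1 + q)
R(E, N) = -12 (R(E, N) = -8 - 4 = -12)
W(C, n) = (-4 + n)²
P = 54
(W(-10, -10) + R(11, s(0, -2))*P) - 15703 = ((-4 - 10)² - 12*54) - 15703 = ((-14)² - 648) - 15703 = (196 - 648) - 15703 = -452 - 15703 = -16155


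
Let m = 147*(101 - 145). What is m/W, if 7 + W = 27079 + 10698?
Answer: -1078/6295 ≈ -0.17125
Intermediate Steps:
m = -6468 (m = 147*(-44) = -6468)
W = 37770 (W = -7 + (27079 + 10698) = -7 + 37777 = 37770)
m/W = -6468/37770 = -6468*1/37770 = -1078/6295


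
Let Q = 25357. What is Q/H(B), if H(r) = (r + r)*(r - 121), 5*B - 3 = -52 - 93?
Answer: 633925/212148 ≈ 2.9881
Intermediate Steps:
B = -142/5 (B = ⅗ + (-52 - 93)/5 = ⅗ + (⅕)*(-145) = ⅗ - 29 = -142/5 ≈ -28.400)
H(r) = 2*r*(-121 + r) (H(r) = (2*r)*(-121 + r) = 2*r*(-121 + r))
Q/H(B) = 25357/((2*(-142/5)*(-121 - 142/5))) = 25357/((2*(-142/5)*(-747/5))) = 25357/(212148/25) = 25357*(25/212148) = 633925/212148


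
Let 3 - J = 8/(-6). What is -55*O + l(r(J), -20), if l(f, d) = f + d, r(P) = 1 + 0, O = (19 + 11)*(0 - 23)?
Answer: 37931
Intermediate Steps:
J = 13/3 (J = 3 - 8/(-6) = 3 - 8*(-1)/6 = 3 - 1*(-4/3) = 3 + 4/3 = 13/3 ≈ 4.3333)
O = -690 (O = 30*(-23) = -690)
r(P) = 1
l(f, d) = d + f
-55*O + l(r(J), -20) = -55*(-690) + (-20 + 1) = 37950 - 19 = 37931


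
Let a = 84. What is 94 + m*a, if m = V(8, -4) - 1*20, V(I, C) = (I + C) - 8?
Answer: -1922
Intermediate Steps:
V(I, C) = -8 + C + I (V(I, C) = (C + I) - 8 = -8 + C + I)
m = -24 (m = (-8 - 4 + 8) - 1*20 = -4 - 20 = -24)
94 + m*a = 94 - 24*84 = 94 - 2016 = -1922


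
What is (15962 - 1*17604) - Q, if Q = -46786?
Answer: 45144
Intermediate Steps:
(15962 - 1*17604) - Q = (15962 - 1*17604) - 1*(-46786) = (15962 - 17604) + 46786 = -1642 + 46786 = 45144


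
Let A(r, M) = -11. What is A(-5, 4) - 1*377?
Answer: -388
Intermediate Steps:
A(-5, 4) - 1*377 = -11 - 1*377 = -11 - 377 = -388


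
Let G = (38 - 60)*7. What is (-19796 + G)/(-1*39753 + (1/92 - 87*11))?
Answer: 1835400/3745319 ≈ 0.49005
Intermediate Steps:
G = -154 (G = -22*7 = -154)
(-19796 + G)/(-1*39753 + (1/92 - 87*11)) = (-19796 - 154)/(-1*39753 + (1/92 - 87*11)) = -19950/(-39753 + (1/92 - 957)) = -19950/(-39753 - 88043/92) = -19950/(-3745319/92) = -19950*(-92/3745319) = 1835400/3745319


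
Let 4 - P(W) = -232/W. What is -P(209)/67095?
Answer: -356/4674285 ≈ -7.6161e-5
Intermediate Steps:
P(W) = 4 + 232/W (P(W) = 4 - (-232)/W = 4 + 232/W)
-P(209)/67095 = -(4 + 232/209)/67095 = -1068/(209*67095) = -1*356/4674285 = -356/4674285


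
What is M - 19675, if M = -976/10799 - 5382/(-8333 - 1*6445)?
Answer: -174435709220/8865979 ≈ -19675.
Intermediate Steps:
M = 2427605/8865979 (M = -976*1/10799 - 5382/(-8333 - 6445) = -976/10799 - 5382/(-14778) = -976/10799 - 5382*(-1/14778) = -976/10799 + 299/821 = 2427605/8865979 ≈ 0.27381)
M - 19675 = 2427605/8865979 - 19675 = -174435709220/8865979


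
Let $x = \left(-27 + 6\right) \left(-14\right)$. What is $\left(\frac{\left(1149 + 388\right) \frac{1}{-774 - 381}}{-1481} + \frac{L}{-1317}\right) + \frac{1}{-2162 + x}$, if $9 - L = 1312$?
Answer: $\frac{462780685673}{467581349620} \approx 0.98973$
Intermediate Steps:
$L = -1303$ ($L = 9 - 1312 = -1303$)
$x = 294$ ($x = \left(-21\right) \left(-14\right) = 294$)
$\left(\frac{\left(1149 + 388\right) \frac{1}{-774 - 381}}{-1481} + \frac{L}{-1317}\right) + \frac{1}{-2162 + x} = \left(\frac{\left(1149 + 388\right) \frac{1}{-774 - 381}}{-1481} - \frac{1303}{-1317}\right) + \frac{1}{-2162 + 294} = \left(\frac{1537}{-1155} \left(- \frac{1}{1481}\right) - - \frac{1303}{1317}\right) + \frac{1}{-1868} = \left(1537 \left(- \frac{1}{1155}\right) \left(- \frac{1}{1481}\right) + \frac{1303}{1317}\right) - \frac{1}{1868} = \left(\left(- \frac{1537}{1155}\right) \left(- \frac{1}{1481}\right) + \frac{1303}{1317}\right) - \frac{1}{1868} = \left(\frac{1537}{1710555} + \frac{1303}{1317}\right) - \frac{1}{1868} = \frac{247875266}{250311215} - \frac{1}{1868} = \frac{462780685673}{467581349620}$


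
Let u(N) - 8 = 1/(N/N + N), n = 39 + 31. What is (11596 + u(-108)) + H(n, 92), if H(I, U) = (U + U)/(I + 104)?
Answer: 108031393/9309 ≈ 11605.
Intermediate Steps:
n = 70
u(N) = 8 + 1/(1 + N) (u(N) = 8 + 1/(N/N + N) = 8 + 1/(1 + N))
H(I, U) = 2*U/(104 + I) (H(I, U) = (2*U)/(104 + I) = 2*U/(104 + I))
(11596 + u(-108)) + H(n, 92) = (11596 + (9 + 8*(-108))/(1 - 108)) + 2*92/(104 + 70) = (11596 + (9 - 864)/(-107)) + 2*92/174 = (11596 - 1/107*(-855)) + 2*92*(1/174) = (11596 + 855/107) + 92/87 = 1241627/107 + 92/87 = 108031393/9309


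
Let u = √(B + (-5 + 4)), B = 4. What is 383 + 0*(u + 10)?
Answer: 383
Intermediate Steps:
u = √3 (u = √(4 + (-5 + 4)) = √(4 - 1) = √3 ≈ 1.7320)
383 + 0*(u + 10) = 383 + 0*(√3 + 10) = 383 + 0*(10 + √3) = 383 + 0 = 383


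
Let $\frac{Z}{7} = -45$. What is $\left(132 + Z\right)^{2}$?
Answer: $33489$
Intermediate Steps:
$Z = -315$ ($Z = 7 \left(-45\right) = -315$)
$\left(132 + Z\right)^{2} = \left(132 - 315\right)^{2} = \left(-183\right)^{2} = 33489$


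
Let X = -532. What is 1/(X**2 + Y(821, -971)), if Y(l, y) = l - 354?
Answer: 1/283491 ≈ 3.5274e-6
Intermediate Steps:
Y(l, y) = -354 + l
1/(X**2 + Y(821, -971)) = 1/((-532)**2 + (-354 + 821)) = 1/(283024 + 467) = 1/283491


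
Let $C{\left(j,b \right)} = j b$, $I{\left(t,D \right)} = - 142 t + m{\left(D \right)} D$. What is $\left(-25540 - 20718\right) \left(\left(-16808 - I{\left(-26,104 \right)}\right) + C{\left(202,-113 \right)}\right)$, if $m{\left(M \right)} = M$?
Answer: $2504500636$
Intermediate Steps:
$I{\left(t,D \right)} = D^{2} - 142 t$ ($I{\left(t,D \right)} = - 142 t + D D = - 142 t + D^{2} = D^{2} - 142 t$)
$C{\left(j,b \right)} = b j$
$\left(-25540 - 20718\right) \left(\left(-16808 - I{\left(-26,104 \right)}\right) + C{\left(202,-113 \right)}\right) = \left(-25540 - 20718\right) \left(\left(-16808 - \left(104^{2} - -3692\right)\right) - 22826\right) = - 46258 \left(\left(-16808 - \left(10816 + 3692\right)\right) - 22826\right) = - 46258 \left(\left(-16808 - 14508\right) - 22826\right) = - 46258 \left(-31316 - 22826\right) = \left(-46258\right) \left(-54142\right) = 2504500636$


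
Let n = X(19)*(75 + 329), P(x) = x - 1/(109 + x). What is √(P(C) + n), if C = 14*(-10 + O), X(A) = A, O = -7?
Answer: √123775887/129 ≈ 86.244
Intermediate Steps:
C = -238 (C = 14*(-10 - 7) = 14*(-17) = -238)
n = 7676 (n = 19*(75 + 329) = 19*404 = 7676)
√(P(C) + n) = √((-1 + (-238)² + 109*(-238))/(109 - 238) + 7676) = √((-1 + 56644 - 25942)/(-129) + 7676) = √(-1/129*30701 + 7676) = √(-30701/129 + 7676) = √(959503/129) = √123775887/129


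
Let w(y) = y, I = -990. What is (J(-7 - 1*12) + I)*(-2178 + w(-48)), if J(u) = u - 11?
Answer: 2270520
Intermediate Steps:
J(u) = -11 + u
(J(-7 - 1*12) + I)*(-2178 + w(-48)) = ((-11 + (-7 - 1*12)) - 990)*(-2178 - 48) = ((-11 + (-7 - 12)) - 990)*(-2226) = ((-11 - 19) - 990)*(-2226) = (-30 - 990)*(-2226) = -1020*(-2226) = 2270520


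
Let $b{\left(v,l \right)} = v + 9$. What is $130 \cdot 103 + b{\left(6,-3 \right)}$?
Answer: $13405$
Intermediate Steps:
$b{\left(v,l \right)} = 9 + v$
$130 \cdot 103 + b{\left(6,-3 \right)} = 130 \cdot 103 + \left(9 + 6\right) = 13390 + 15 = 13405$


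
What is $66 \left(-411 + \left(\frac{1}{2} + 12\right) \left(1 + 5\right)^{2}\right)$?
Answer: $2574$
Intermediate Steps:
$66 \left(-411 + \left(\frac{1}{2} + 12\right) \left(1 + 5\right)^{2}\right) = 66 \left(-411 + \left(\frac{1}{2} + 12\right) 6^{2}\right) = 66 \left(-411 + \frac{25}{2} \cdot 36\right) = 66 \left(-411 + 450\right) = 66 \cdot 39 = 2574$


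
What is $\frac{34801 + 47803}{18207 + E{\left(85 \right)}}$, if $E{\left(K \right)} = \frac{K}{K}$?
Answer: $\frac{20651}{4552} \approx 4.5367$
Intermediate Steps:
$E{\left(K \right)} = 1$
$\frac{34801 + 47803}{18207 + E{\left(85 \right)}} = \frac{34801 + 47803}{18207 + 1} = \frac{82604}{18208} = 82604 \cdot \frac{1}{18208} = \frac{20651}{4552}$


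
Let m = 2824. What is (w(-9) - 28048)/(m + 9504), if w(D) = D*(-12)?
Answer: -6985/3082 ≈ -2.2664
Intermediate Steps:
w(D) = -12*D
(w(-9) - 28048)/(m + 9504) = (-12*(-9) - 28048)/(2824 + 9504) = (108 - 28048)/12328 = -27940*1/12328 = -6985/3082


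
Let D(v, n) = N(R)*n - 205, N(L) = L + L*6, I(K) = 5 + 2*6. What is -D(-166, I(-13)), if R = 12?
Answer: -1223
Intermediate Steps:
I(K) = 17 (I(K) = 5 + 12 = 17)
N(L) = 7*L (N(L) = L + 6*L = 7*L)
D(v, n) = -205 + 84*n (D(v, n) = (7*12)*n - 205 = 84*n - 205 = -205 + 84*n)
-D(-166, I(-13)) = -(-205 + 84*17) = -(-205 + 1428) = -1*1223 = -1223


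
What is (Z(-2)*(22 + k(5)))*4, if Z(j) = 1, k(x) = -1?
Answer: 84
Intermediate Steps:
(Z(-2)*(22 + k(5)))*4 = (1*(22 - 1))*4 = (1*21)*4 = 21*4 = 84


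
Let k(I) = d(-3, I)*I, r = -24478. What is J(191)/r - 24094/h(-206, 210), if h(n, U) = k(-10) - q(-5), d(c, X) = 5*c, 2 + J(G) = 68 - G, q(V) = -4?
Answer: -42125263/269258 ≈ -156.45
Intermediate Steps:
J(G) = 66 - G (J(G) = -2 + (68 - G) = 66 - G)
k(I) = -15*I (k(I) = (5*(-3))*I = -15*I)
h(n, U) = 154 (h(n, U) = -15*(-10) - 1*(-4) = 150 + 4 = 154)
J(191)/r - 24094/h(-206, 210) = (66 - 1*191)/(-24478) - 24094/154 = (66 - 191)*(-1/24478) - 24094*1/154 = -125*(-1/24478) - 1721/11 = 125/24478 - 1721/11 = -42125263/269258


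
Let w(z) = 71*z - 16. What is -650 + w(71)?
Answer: 4375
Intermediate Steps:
w(z) = -16 + 71*z
-650 + w(71) = -650 + (-16 + 71*71) = -650 + (-16 + 5041) = -650 + 5025 = 4375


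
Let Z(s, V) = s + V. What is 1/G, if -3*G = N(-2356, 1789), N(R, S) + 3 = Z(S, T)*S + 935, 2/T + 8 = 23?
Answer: -45/48025373 ≈ -9.3701e-7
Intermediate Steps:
T = 2/15 (T = 2/(-8 + 23) = 2/15 ≈ 0.13333)
Z(s, V) = V + s
N(R, S) = 932 + S*(2/15 + S) (N(R, S) = -3 + ((2/15 + S)*S + 935) = -3 + (S*(2/15 + S) + 935) = -3 + (935 + S*(2/15 + S)) = 932 + S*(2/15 + S))
G = -48025373/45 (G = -(932 + (1/15)*1789*(2 + 15*1789))/3 = -(932 + (1/15)*1789*(2 + 26835))/3 = -(932 + (1/15)*1789*26837)/3 = -(932 + 48011393/15)/3 = -⅓*48025373/15 = -48025373/45 ≈ -1.0672e+6)
1/G = 1/(-48025373/45) = -45/48025373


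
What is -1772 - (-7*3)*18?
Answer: -1394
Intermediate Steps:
-1772 - (-7*3)*18 = -1772 - (-21)*18 = -1772 - 1*(-378) = -1772 + 378 = -1394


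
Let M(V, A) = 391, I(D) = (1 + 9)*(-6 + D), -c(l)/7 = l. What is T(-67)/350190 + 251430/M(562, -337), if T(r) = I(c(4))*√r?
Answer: 14790/23 - 34*I*√67/35019 ≈ 643.04 - 0.0079472*I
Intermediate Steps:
c(l) = -7*l
I(D) = -60 + 10*D (I(D) = 10*(-6 + D) = -60 + 10*D)
T(r) = -340*√r (T(r) = (-60 + 10*(-7*4))*√r = (-60 + 10*(-28))*√r = (-60 - 280)*√r = -340*√r)
T(-67)/350190 + 251430/M(562, -337) = -340*I*√67/350190 + 251430/391 = -340*I*√67*(1/350190) + 251430*(1/391) = -340*I*√67*(1/350190) + 14790/23 = -34*I*√67/35019 + 14790/23 = 14790/23 - 34*I*√67/35019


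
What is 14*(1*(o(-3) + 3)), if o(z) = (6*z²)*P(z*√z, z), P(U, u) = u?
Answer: -2226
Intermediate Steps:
o(z) = 6*z³ (o(z) = (6*z²)*z = 6*z³)
14*(1*(o(-3) + 3)) = 14*(1*(6*(-3)³ + 3)) = 14*(1*(6*(-27) + 3)) = 14*(1*(-162 + 3)) = 14*(1*(-159)) = 14*(-159) = -2226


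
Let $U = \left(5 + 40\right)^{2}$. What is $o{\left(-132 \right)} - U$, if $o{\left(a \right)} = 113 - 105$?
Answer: $-2017$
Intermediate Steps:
$U = 2025$ ($U = 45^{2} = 2025$)
$o{\left(a \right)} = 8$
$o{\left(-132 \right)} - U = 8 - 2025 = -2017$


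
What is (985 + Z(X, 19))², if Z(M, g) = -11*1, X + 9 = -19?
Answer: 948676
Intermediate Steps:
X = -28 (X = -9 - 19 = -28)
Z(M, g) = -11
(985 + Z(X, 19))² = (985 - 11)² = 974² = 948676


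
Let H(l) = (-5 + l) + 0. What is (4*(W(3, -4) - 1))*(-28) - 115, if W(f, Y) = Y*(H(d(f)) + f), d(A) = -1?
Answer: -1347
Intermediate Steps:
H(l) = -5 + l
W(f, Y) = Y*(-6 + f) (W(f, Y) = Y*((-5 - 1) + f) = Y*(-6 + f))
(4*(W(3, -4) - 1))*(-28) - 115 = (4*(-4*(-6 + 3) - 1))*(-28) - 115 = (4*(-4*(-3) - 1))*(-28) - 115 = (4*(12 - 1))*(-28) - 115 = (4*11)*(-28) - 115 = 44*(-28) - 115 = -1232 - 115 = -1347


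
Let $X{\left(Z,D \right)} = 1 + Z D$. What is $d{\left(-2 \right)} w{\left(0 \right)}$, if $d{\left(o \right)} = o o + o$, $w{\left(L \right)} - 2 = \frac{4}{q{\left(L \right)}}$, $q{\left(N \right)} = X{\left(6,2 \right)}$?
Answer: $\frac{60}{13} \approx 4.6154$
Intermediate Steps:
$X{\left(Z,D \right)} = 1 + D Z$
$q{\left(N \right)} = 13$ ($q{\left(N \right)} = 1 + 2 \cdot 6 = 1 + 12 = 13$)
$w{\left(L \right)} = \frac{30}{13}$ ($w{\left(L \right)} = 2 + \frac{4}{13} = \frac{30}{13}$)
$d{\left(o \right)} = o + o^{2}$ ($d{\left(o \right)} = o^{2} + o = o + o^{2}$)
$d{\left(-2 \right)} w{\left(0 \right)} = - 2 \left(1 - 2\right) \frac{30}{13} = \left(-2\right) \left(-1\right) \frac{30}{13} = 2 \cdot \frac{30}{13} = \frac{60}{13}$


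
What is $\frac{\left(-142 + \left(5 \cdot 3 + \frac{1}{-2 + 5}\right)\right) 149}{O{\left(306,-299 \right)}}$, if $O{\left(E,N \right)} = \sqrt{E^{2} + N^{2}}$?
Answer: $- \frac{56620 \sqrt{183037}}{549111} \approx -44.114$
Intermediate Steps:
$\frac{\left(-142 + \left(5 \cdot 3 + \frac{1}{-2 + 5}\right)\right) 149}{O{\left(306,-299 \right)}} = \frac{\left(-142 + \left(5 \cdot 3 + \frac{1}{-2 + 5}\right)\right) 149}{\sqrt{306^{2} + \left(-299\right)^{2}}} = \frac{\left(-142 + \left(15 + \frac{1}{3}\right)\right) 149}{\sqrt{93636 + 89401}} = \frac{\left(-142 + \left(15 + \frac{1}{3}\right)\right) 149}{\sqrt{183037}} = \left(-142 + \frac{46}{3}\right) 149 \frac{\sqrt{183037}}{183037} = \left(- \frac{380}{3}\right) 149 \frac{\sqrt{183037}}{183037} = - \frac{56620 \frac{\sqrt{183037}}{183037}}{3} = - \frac{56620 \sqrt{183037}}{549111}$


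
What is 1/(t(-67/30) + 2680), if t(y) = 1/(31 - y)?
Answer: 997/2671990 ≈ 0.00037313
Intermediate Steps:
1/(t(-67/30) + 2680) = 1/(-1/(-31 - 67/30) + 2680) = 1/(-1/(-997/30) + 2680) = 1/(-1*(-30/997) + 2680) = 1/(30/997 + 2680) = 1/(2671990/997) = 997/2671990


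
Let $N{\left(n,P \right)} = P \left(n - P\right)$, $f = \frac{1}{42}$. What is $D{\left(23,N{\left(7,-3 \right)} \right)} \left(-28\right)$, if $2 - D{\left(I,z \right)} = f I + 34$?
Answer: $\frac{2734}{3} \approx 911.33$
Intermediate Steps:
$f = \frac{1}{42} \approx 0.02381$
$D{\left(I,z \right)} = -32 - \frac{I}{42}$ ($D{\left(I,z \right)} = 2 - \left(\frac{I}{42} + 34\right) = 2 - \left(34 + \frac{I}{42}\right) = -32 - \frac{I}{42}$)
$D{\left(23,N{\left(7,-3 \right)} \right)} \left(-28\right) = \left(-32 - \frac{23}{42}\right) \left(-28\right) = \left(- \frac{1367}{42}\right) \left(-28\right) = \frac{2734}{3}$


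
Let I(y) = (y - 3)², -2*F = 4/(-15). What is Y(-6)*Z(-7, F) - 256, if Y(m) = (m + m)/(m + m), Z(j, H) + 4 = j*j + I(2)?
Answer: -210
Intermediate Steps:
F = 2/15 (F = -2/(-15) = -2*(-1)/15 = -½*(-4/15) = 2/15 ≈ 0.13333)
I(y) = (-3 + y)²
Z(j, H) = -3 + j² (Z(j, H) = -4 + (j*j + (-3 + 2)²) = -4 + (j² + (-1)²) = -4 + (j² + 1) = -4 + (1 + j²) = -3 + j²)
Y(m) = 1 (Y(m) = (2*m)/((2*m)) = (2*m)*(1/(2*m)) = 1)
Y(-6)*Z(-7, F) - 256 = 1*(-3 + (-7)²) - 256 = 1*(-3 + 49) - 256 = 1*46 - 256 = 46 - 256 = -210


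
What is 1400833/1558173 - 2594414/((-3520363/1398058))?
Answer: 5651718491279264455/5485334576799 ≈ 1.0303e+6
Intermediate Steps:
1400833/1558173 - 2594414/((-3520363/1398058)) = 1400833*(1/1558173) - 2594414/((-3520363*1/1398058)) = 1400833/1558173 - 2594414/(-3520363/1398058) = 1400833/1558173 - 2594414*(-1398058/3520363) = 1400833/1558173 + 3627141248012/3520363 = 5651718491279264455/5485334576799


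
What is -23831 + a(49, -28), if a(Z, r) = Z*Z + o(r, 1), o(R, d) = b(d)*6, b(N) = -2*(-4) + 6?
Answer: -21346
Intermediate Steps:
b(N) = 14 (b(N) = 8 + 6 = 14)
o(R, d) = 84 (o(R, d) = 14*6 = 84)
a(Z, r) = 84 + Z² (a(Z, r) = Z*Z + 84 = Z² + 84 = 84 + Z²)
-23831 + a(49, -28) = -23831 + (84 + 49²) = -23831 + (84 + 2401) = -23831 + 2485 = -21346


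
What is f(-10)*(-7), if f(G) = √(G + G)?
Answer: -14*I*√5 ≈ -31.305*I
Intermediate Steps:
f(G) = √2*√G (f(G) = √(2*G) = √2*√G)
f(-10)*(-7) = (√2*√(-10))*(-7) = (√2*(I*√10))*(-7) = (2*I*√5)*(-7) = -14*I*√5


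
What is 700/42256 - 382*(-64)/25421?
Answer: 262717347/268547444 ≈ 0.97829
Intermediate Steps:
700/42256 - 382*(-64)/25421 = 700*(1/42256) + 24448*(1/25421) = 175/10564 + 24448/25421 = 262717347/268547444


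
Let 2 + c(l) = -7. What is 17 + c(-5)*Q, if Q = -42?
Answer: 395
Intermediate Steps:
c(l) = -9 (c(l) = -2 - 7 = -9)
17 + c(-5)*Q = 17 - 9*(-42) = 17 + 378 = 395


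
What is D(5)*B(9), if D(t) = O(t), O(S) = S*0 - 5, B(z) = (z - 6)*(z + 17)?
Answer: -390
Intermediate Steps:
B(z) = (-6 + z)*(17 + z)
O(S) = -5 (O(S) = 0 - 5 = -5)
D(t) = -5
D(5)*B(9) = -5*(-102 + 9² + 11*9) = -5*(-102 + 81 + 99) = -5*78 = -390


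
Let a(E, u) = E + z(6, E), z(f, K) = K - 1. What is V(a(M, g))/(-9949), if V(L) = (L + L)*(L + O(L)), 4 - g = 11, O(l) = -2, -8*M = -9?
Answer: 15/79592 ≈ 0.00018846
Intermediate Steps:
M = 9/8 (M = -⅛*(-9) = 9/8 ≈ 1.1250)
g = -7 (g = 4 - 1*11 = 4 - 11 = -7)
z(f, K) = -1 + K
a(E, u) = -1 + 2*E (a(E, u) = E + (-1 + E) = -1 + 2*E)
V(L) = 2*L*(-2 + L) (V(L) = (L + L)*(L - 2) = (2*L)*(-2 + L) = 2*L*(-2 + L))
V(a(M, g))/(-9949) = (2*(-1 + 2*(9/8))*(-2 + (-1 + 2*(9/8))))/(-9949) = (2*(-1 + 9/4)*(-2 + (-1 + 9/4)))*(-1/9949) = (2*(5/4)*(-2 + 5/4))*(-1/9949) = (2*(5/4)*(-¾))*(-1/9949) = -15/8*(-1/9949) = 15/79592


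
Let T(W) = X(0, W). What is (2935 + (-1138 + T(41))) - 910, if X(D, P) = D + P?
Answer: 928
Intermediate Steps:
T(W) = W (T(W) = 0 + W = W)
(2935 + (-1138 + T(41))) - 910 = (2935 + (-1138 + 41)) - 910 = (2935 - 1097) - 910 = 1838 - 910 = 928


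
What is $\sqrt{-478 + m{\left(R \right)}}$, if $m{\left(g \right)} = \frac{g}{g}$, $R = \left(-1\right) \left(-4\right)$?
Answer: $3 i \sqrt{53} \approx 21.84 i$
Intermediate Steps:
$R = 4$
$m{\left(g \right)} = 1$
$\sqrt{-478 + m{\left(R \right)}} = \sqrt{-478 + 1} = \sqrt{-477} = 3 i \sqrt{53}$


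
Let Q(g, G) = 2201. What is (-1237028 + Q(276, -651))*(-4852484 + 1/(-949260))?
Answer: 1895981761114412169/316420 ≈ 5.9920e+12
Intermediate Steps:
(-1237028 + Q(276, -651))*(-4852484 + 1/(-949260)) = (-1237028 + 2201)*(-4852484 + 1/(-949260)) = -1234827*(-4852484 - 1/949260) = -1234827*(-4606268961841/949260) = 1895981761114412169/316420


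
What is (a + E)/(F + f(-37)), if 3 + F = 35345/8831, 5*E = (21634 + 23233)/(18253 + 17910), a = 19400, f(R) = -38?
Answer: -30977875161477/59076961690 ≈ -524.36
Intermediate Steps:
E = 44867/180815 (E = ((21634 + 23233)/(18253 + 17910))/5 = (44867/36163)/5 = (44867*(1/36163))/5 = (⅕)*(44867/36163) = 44867/180815 ≈ 0.24814)
F = 8852/8831 (F = -3 + 35345/8831 = 8852/8831 ≈ 1.0024)
(a + E)/(F + f(-37)) = (19400 + 44867/180815)/(8852/8831 - 38) = 3507855867/(180815*(-326726/8831)) = (3507855867/180815)*(-8831/326726) = -30977875161477/59076961690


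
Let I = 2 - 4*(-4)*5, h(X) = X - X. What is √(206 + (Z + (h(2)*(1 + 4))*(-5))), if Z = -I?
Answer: 2*√31 ≈ 11.136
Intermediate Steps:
h(X) = 0
I = 82 (I = 2 + 16*5 = 2 + 80 = 82)
Z = -82 (Z = -1*82 = -82)
√(206 + (Z + (h(2)*(1 + 4))*(-5))) = √(206 + (-82 + (0*(1 + 4))*(-5))) = √(206 + (-82 + (0*5)*(-5))) = √(206 + (-82 + 0*(-5))) = √(206 + (-82 + 0)) = √(206 - 82) = √124 = 2*√31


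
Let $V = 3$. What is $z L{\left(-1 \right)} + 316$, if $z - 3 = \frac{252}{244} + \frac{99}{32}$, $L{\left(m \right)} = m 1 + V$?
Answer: $\frac{322327}{976} \approx 330.25$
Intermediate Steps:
$L{\left(m \right)} = 3 + m$ ($L{\left(m \right)} = m 1 + 3 = m + 3 = 3 + m$)
$z = \frac{13911}{1952}$ ($z = 3 + \left(\frac{252}{244} + \frac{99}{32}\right) = 3 + \left(252 \cdot \frac{1}{244} + 99 \cdot \frac{1}{32}\right) = 3 + \left(\frac{63}{61} + \frac{99}{32}\right) = 3 + \frac{8055}{1952} = \frac{13911}{1952} \approx 7.1265$)
$z L{\left(-1 \right)} + 316 = \frac{13911 \left(3 - 1\right)}{1952} + 316 = \frac{13911}{1952} \cdot 2 + 316 = \frac{13911}{976} + 316 = \frac{322327}{976}$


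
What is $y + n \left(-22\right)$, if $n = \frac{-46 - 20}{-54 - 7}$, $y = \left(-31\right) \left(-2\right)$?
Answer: $\frac{2330}{61} \approx 38.197$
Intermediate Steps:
$y = 62$
$n = \frac{66}{61}$ ($n = - \frac{66}{-61} = \left(-66\right) \left(- \frac{1}{61}\right) = \frac{66}{61} \approx 1.082$)
$y + n \left(-22\right) = 62 + \frac{66}{61} \left(-22\right) = 62 - \frac{1452}{61} = \frac{2330}{61}$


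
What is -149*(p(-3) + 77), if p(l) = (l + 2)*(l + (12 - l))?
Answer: -9685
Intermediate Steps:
p(l) = 24 + 12*l (p(l) = (2 + l)*12 = 24 + 12*l)
-149*(p(-3) + 77) = -149*((24 + 12*(-3)) + 77) = -149*((24 - 36) + 77) = -149*(-12 + 77) = -149*65 = -9685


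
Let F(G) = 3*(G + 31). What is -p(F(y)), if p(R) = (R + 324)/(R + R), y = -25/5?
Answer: -67/26 ≈ -2.5769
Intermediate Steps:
y = -5 (y = -25*⅕ = -5)
F(G) = 93 + 3*G (F(G) = 3*(31 + G) = 93 + 3*G)
p(R) = (324 + R)/(2*R) (p(R) = (324 + R)/((2*R)) = (324 + R)*(1/(2*R)) = (324 + R)/(2*R))
-p(F(y)) = -(324 + (93 + 3*(-5)))/(2*(93 + 3*(-5))) = -(324 + (93 - 15))/(2*(93 - 15)) = -(324 + 78)/(2*78) = -402/(2*78) = -1*67/26 = -67/26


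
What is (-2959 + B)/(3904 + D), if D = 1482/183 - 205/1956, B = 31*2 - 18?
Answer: -347806140/466763423 ≈ -0.74514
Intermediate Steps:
B = 44 (B = 62 - 18 = 44)
D = 953759/119316 (D = 1482*(1/183) - 205*1/1956 = 494/61 - 205/1956 = 953759/119316 ≈ 7.9936)
(-2959 + B)/(3904 + D) = (-2959 + 44)/(3904 + 953759/119316) = -2915/466763423/119316 = -2915*119316/466763423 = -347806140/466763423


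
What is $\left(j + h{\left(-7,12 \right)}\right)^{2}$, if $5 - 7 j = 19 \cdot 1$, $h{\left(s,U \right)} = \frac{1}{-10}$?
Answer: $\frac{441}{100} \approx 4.41$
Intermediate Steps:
$h{\left(s,U \right)} = - \frac{1}{10}$
$j = -2$ ($j = \frac{5}{7} - \frac{19 \cdot 1}{7} = \frac{5}{7} - \frac{19}{7} = -2$)
$\left(j + h{\left(-7,12 \right)}\right)^{2} = \left(-2 - \frac{1}{10}\right)^{2} = \left(- \frac{21}{10}\right)^{2} = \frac{441}{100}$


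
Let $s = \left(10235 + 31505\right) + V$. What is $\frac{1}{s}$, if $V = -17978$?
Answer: $\frac{1}{23762} \approx 4.2084 \cdot 10^{-5}$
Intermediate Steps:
$s = 23762$ ($s = \left(10235 + 31505\right) - 17978 = 41740 - 17978 = 23762$)
$\frac{1}{s} = \frac{1}{23762}$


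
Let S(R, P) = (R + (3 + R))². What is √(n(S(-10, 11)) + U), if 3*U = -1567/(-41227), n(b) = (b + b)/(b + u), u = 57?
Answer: 10*√7706040805137/21396813 ≈ 1.2974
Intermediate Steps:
S(R, P) = (3 + 2*R)²
n(b) = 2*b/(57 + b) (n(b) = (b + b)/(b + 57) = (2*b)/(57 + b) = 2*b/(57 + b))
U = 1567/123681 (U = (-1567/(-41227))/3 = (-1567*(-1/41227))/3 = (⅓)*(1567/41227) = 1567/123681 ≈ 0.012670)
√(n(S(-10, 11)) + U) = √(2*(3 + 2*(-10))²/(57 + (3 + 2*(-10))²) + 1567/123681) = √(2*(3 - 20)²/(57 + (3 - 20)²) + 1567/123681) = √(2*(-17)²/(57 + (-17)²) + 1567/123681) = √(2*289/(57 + 289) + 1567/123681) = √(2*289/346 + 1567/123681) = √(2*289*(1/346) + 1567/123681) = √(289/173 + 1567/123681) = √(36014900/21396813) = 10*√7706040805137/21396813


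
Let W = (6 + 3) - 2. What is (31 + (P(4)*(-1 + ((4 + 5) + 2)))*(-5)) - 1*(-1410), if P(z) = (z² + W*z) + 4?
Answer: -959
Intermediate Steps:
W = 7 (W = 9 - 2 = 7)
P(z) = 4 + z² + 7*z (P(z) = (z² + 7*z) + 4 = 4 + z² + 7*z)
(31 + (P(4)*(-1 + ((4 + 5) + 2)))*(-5)) - 1*(-1410) = (31 + ((4 + 4² + 7*4)*(-1 + ((4 + 5) + 2)))*(-5)) - 1*(-1410) = (31 + ((4 + 16 + 28)*(-1 + (9 + 2)))*(-5)) + 1410 = (31 + (48*(-1 + 11))*(-5)) + 1410 = (31 + (48*10)*(-5)) + 1410 = (31 + 480*(-5)) + 1410 = (31 - 2400) + 1410 = -2369 + 1410 = -959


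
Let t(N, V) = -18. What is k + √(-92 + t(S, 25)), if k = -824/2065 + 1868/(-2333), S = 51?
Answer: -5779812/4817645 + I*√110 ≈ -1.1997 + 10.488*I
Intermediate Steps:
k = -5779812/4817645 (k = -824*1/2065 + 1868*(-1/2333) = -824/2065 - 1868/2333 = -5779812/4817645 ≈ -1.1997)
k + √(-92 + t(S, 25)) = -5779812/4817645 + √(-92 - 18) = -5779812/4817645 + √(-110) = -5779812/4817645 + I*√110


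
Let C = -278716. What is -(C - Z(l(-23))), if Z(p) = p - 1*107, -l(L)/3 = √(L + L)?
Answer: 278609 - 3*I*√46 ≈ 2.7861e+5 - 20.347*I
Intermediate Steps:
l(L) = -3*√2*√L (l(L) = -3*√(L + L) = -3*√2*√L)
Z(p) = -107 + p (Z(p) = p - 107 = -107 + p)
-(C - Z(l(-23))) = -(-278716 - (-107 - 3*√2*√(-23))) = -(-278716 - (-107 - 3*√2*I*√23)) = -(-278716 - (-107 - 3*I*√46)) = -(-278716 + (107 + 3*I*√46)) = -(-278609 + 3*I*√46) = 278609 - 3*I*√46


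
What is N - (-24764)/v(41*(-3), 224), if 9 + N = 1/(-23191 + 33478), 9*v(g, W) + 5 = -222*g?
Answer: -234855770/280845387 ≈ -0.83625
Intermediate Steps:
v(g, W) = -5/9 - 74*g/3 (v(g, W) = -5/9 + (-222*g)/9 = -5/9 - 74*g/3)
N = -92582/10287 (N = -9 + 1/(-23191 + 33478) = -9 + 1/10287 = -92582/10287 ≈ -8.9999)
N - (-24764)/v(41*(-3), 224) = -92582/10287 - (-24764)/(-5/9 - 3034*(-3)/3) = -92582/10287 - (-24764)/(-5/9 - 74/3*(-123)) = -92582/10287 - (-24764)/(-5/9 + 3034) = -92582/10287 - (-24764)/27301/9 = -92582/10287 - (-24764)*9/27301 = -92582/10287 - 1*(-222876/27301) = -92582/10287 + 222876/27301 = -234855770/280845387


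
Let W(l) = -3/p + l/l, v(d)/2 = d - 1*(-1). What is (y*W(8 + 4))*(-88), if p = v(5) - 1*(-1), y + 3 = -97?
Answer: 88000/13 ≈ 6769.2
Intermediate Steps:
v(d) = 2 + 2*d (v(d) = 2*(d - 1*(-1)) = 2*(d + 1) = 2*(1 + d) = 2 + 2*d)
y = -100 (y = -3 - 97 = -100)
p = 13 (p = (2 + 2*5) - 1*(-1) = (2 + 10) + 1 = 12 + 1 = 13)
W(l) = 10/13 (W(l) = -3/13 + l/l = -3*1/13 + 1 = -3/13 + 1 = 10/13)
(y*W(8 + 4))*(-88) = -100*10/13*(-88) = -1000/13*(-88) = 88000/13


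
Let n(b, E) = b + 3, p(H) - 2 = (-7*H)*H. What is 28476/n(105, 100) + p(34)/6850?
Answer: 539408/2055 ≈ 262.49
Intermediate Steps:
p(H) = 2 - 7*H² (p(H) = 2 + (-7*H)*H = 2 - 7*H²)
n(b, E) = 3 + b
28476/n(105, 100) + p(34)/6850 = 28476/(3 + 105) + (2 - 7*34²)/6850 = 28476/108 + (2 - 7*1156)*(1/6850) = 28476*(1/108) + (2 - 8092)*(1/6850) = 791/3 - 8090*1/6850 = 791/3 - 809/685 = 539408/2055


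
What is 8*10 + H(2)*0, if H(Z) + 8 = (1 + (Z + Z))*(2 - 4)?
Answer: 80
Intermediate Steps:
H(Z) = -10 - 4*Z (H(Z) = -8 + (1 + (Z + Z))*(2 - 4) = -8 + (1 + 2*Z)*(-2) = -8 + (-2 - 4*Z) = -10 - 4*Z)
8*10 + H(2)*0 = 8*10 + (-10 - 4*2)*0 = 80 + (-10 - 8)*0 = 80 - 18*0 = 80 + 0 = 80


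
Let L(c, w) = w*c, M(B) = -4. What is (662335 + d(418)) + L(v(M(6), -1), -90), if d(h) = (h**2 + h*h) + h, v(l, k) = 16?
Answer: 1010761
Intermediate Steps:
L(c, w) = c*w
d(h) = h + 2*h**2 (d(h) = (h**2 + h**2) + h = 2*h**2 + h = h + 2*h**2)
(662335 + d(418)) + L(v(M(6), -1), -90) = (662335 + 418*(1 + 2*418)) + 16*(-90) = (662335 + 418*(1 + 836)) - 1440 = (662335 + 418*837) - 1440 = (662335 + 349866) - 1440 = 1012201 - 1440 = 1010761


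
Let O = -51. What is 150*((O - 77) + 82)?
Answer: -6900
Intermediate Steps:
150*((O - 77) + 82) = 150*((-51 - 77) + 82) = 150*(-128 + 82) = 150*(-46) = -6900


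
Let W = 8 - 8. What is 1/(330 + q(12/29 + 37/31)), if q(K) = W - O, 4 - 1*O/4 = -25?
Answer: 1/214 ≈ 0.0046729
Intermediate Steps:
O = 116 (O = 16 - 4*(-25) = 16 + 100 = 116)
W = 0
q(K) = -116 (q(K) = 0 - 1*116 = 0 - 116 = -116)
1/(330 + q(12/29 + 37/31)) = 1/(330 - 116) = 1/214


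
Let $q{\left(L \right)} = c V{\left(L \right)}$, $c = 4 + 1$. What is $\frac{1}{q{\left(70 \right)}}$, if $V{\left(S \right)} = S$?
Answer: $\frac{1}{350} \approx 0.0028571$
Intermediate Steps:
$c = 5$
$q{\left(L \right)} = 5 L$
$\frac{1}{q{\left(70 \right)}} = \frac{1}{5 \cdot 70} = \frac{1}{350}$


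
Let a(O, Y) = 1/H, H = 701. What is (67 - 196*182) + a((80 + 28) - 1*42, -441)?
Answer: -24959104/701 ≈ -35605.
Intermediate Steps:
a(O, Y) = 1/701
(67 - 196*182) + a((80 + 28) - 1*42, -441) = (67 - 196*182) + 1/701 = (67 - 35672) + 1/701 = -35605 + 1/701 = -24959104/701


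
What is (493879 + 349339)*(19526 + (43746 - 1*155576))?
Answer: -77832394272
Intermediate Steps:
(493879 + 349339)*(19526 + (43746 - 1*155576)) = 843218*(19526 + (43746 - 155576)) = 843218*(19526 - 111830) = 843218*(-92304) = -77832394272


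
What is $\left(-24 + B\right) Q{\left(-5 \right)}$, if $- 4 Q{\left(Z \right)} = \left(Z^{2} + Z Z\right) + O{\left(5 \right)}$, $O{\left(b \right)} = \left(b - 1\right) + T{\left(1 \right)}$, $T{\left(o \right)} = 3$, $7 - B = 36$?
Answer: $\frac{3021}{4} \approx 755.25$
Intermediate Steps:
$B = -29$ ($B = 7 - 36 = -29$)
$O{\left(b \right)} = 2 + b$ ($O{\left(b \right)} = \left(b - 1\right) + 3 = \left(-1 + b\right) + 3 = 2 + b$)
$Q{\left(Z \right)} = - \frac{7}{4} - \frac{Z^{2}}{2}$ ($Q{\left(Z \right)} = - \frac{\left(Z^{2} + Z Z\right) + \left(2 + 5\right)}{4} = - \frac{\left(Z^{2} + Z^{2}\right) + 7}{4} = - \frac{2 Z^{2} + 7}{4} = - \frac{7 + 2 Z^{2}}{4} = - \frac{7}{4} - \frac{Z^{2}}{2}$)
$\left(-24 + B\right) Q{\left(-5 \right)} = \left(-24 - 29\right) \left(- \frac{7}{4} - \frac{\left(-5\right)^{2}}{2}\right) = - 53 \left(- \frac{7}{4} - \frac{25}{2}\right) = \left(-53\right) \left(- \frac{57}{4}\right) = \frac{3021}{4}$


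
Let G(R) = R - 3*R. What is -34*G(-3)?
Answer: -204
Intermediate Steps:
G(R) = -2*R
-34*G(-3) = -(-68)*(-3) = -34*6 = -204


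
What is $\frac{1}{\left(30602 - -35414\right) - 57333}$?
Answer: $\frac{1}{8683} \approx 0.00011517$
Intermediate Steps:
$\frac{1}{\left(30602 - -35414\right) - 57333} = \frac{1}{\left(30602 + 35414\right) - 57333} = \frac{1}{66016 - 57333} = \frac{1}{8683}$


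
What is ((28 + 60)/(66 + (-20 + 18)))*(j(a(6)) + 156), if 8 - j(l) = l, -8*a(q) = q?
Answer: 7249/32 ≈ 226.53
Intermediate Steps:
a(q) = -q/8
j(l) = 8 - l
((28 + 60)/(66 + (-20 + 18)))*(j(a(6)) + 156) = ((28 + 60)/(66 + (-20 + 18)))*((8 - (-1)*6/8) + 156) = (88/(66 - 2))*((8 - 1*(-3/4)) + 156) = (88/64)*((8 + 3/4) + 156) = (88*(1/64))*(35/4 + 156) = (11/8)*(659/4) = 7249/32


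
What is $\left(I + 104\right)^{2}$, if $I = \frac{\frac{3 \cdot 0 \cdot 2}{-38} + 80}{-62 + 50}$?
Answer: $\frac{85264}{9} \approx 9473.8$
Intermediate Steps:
$I = - \frac{20}{3}$ ($I = \frac{0 \cdot 2 \left(- \frac{1}{38}\right) + 80}{-12} = \left(0 \left(- \frac{1}{38}\right) + 80\right) \left(- \frac{1}{12}\right) = \left(0 + 80\right) \left(- \frac{1}{12}\right) = 80 \left(- \frac{1}{12}\right) = - \frac{20}{3} \approx -6.6667$)
$\left(I + 104\right)^{2} = \left(- \frac{20}{3} + 104\right)^{2} = \left(\frac{292}{3}\right)^{2} = \frac{85264}{9}$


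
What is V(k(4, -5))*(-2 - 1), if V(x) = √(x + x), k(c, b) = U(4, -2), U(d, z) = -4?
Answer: -6*I*√2 ≈ -8.4853*I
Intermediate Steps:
k(c, b) = -4
V(x) = √2*√x (V(x) = √(2*x) = √2*√x)
V(k(4, -5))*(-2 - 1) = (√2*√(-4))*(-2 - 1) = (√2*(2*I))*(-3) = (2*I*√2)*(-3) = -6*I*√2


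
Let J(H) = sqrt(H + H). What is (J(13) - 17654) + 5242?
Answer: -12412 + sqrt(26) ≈ -12407.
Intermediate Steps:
J(H) = sqrt(2)*sqrt(H) (J(H) = sqrt(2*H) = sqrt(2)*sqrt(H))
(J(13) - 17654) + 5242 = (sqrt(2)*sqrt(13) - 17654) + 5242 = (sqrt(26) - 17654) + 5242 = (-17654 + sqrt(26)) + 5242 = -12412 + sqrt(26)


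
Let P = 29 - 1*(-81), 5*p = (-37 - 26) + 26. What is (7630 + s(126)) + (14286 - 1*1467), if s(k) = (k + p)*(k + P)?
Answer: 242193/5 ≈ 48439.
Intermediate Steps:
p = -37/5 (p = ((-37 - 26) + 26)/5 = (-63 + 26)/5 = (⅕)*(-37) = -37/5 ≈ -7.4000)
P = 110 (P = 29 + 81 = 110)
s(k) = (110 + k)*(-37/5 + k) (s(k) = (k - 37/5)*(k + 110) = (-37/5 + k)*(110 + k) = (110 + k)*(-37/5 + k))
(7630 + s(126)) + (14286 - 1*1467) = (7630 + (-814 + 126² + (513/5)*126)) + (14286 - 1*1467) = (7630 + (-814 + 15876 + 64638/5)) + (14286 - 1467) = (7630 + 139948/5) + 12819 = 178098/5 + 12819 = 242193/5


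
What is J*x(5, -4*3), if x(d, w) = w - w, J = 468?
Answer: 0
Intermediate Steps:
x(d, w) = 0
J*x(5, -4*3) = 468*0 = 0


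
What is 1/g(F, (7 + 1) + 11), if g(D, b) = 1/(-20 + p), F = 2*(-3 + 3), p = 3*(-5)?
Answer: -35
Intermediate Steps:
p = -15
F = 0 (F = 2*0 = 0)
g(D, b) = -1/35 (g(D, b) = 1/(-20 - 15) = 1/(-35) = -1/35)
1/g(F, (7 + 1) + 11) = 1/(-1/35) = -35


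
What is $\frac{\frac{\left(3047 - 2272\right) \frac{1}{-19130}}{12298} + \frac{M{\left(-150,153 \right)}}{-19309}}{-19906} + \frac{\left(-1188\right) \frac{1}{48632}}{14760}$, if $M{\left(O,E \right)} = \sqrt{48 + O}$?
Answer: $- \frac{3863171419163}{2334422466577950320} + \frac{i \sqrt{102}}{384364954} \approx -1.6549 \cdot 10^{-6} + 2.6276 \cdot 10^{-8} i$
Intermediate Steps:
$\frac{\frac{\left(3047 - 2272\right) \frac{1}{-19130}}{12298} + \frac{M{\left(-150,153 \right)}}{-19309}}{-19906} + \frac{\left(-1188\right) \frac{1}{48632}}{14760} = \frac{\frac{\left(3047 - 2272\right) \frac{1}{-19130}}{12298} + \frac{\sqrt{48 - 150}}{-19309}}{-19906} + \frac{\left(-1188\right) \frac{1}{48632}}{14760} = \left(\left(3047 - 2272\right) \left(- \frac{1}{19130}\right) \frac{1}{12298} + \sqrt{-102} \left(- \frac{1}{19309}\right)\right) \left(- \frac{1}{19906}\right) + \left(-1188\right) \frac{1}{48632} \cdot \frac{1}{14760} = \left(775 \left(- \frac{1}{19130}\right) \frac{1}{12298} + i \sqrt{102} \left(- \frac{1}{19309}\right)\right) \left(- \frac{1}{19906}\right) - \frac{33}{19939120} = \left(\left(- \frac{155}{3826}\right) \frac{1}{12298} - \frac{i \sqrt{102}}{19309}\right) \left(- \frac{1}{19906}\right) - \frac{33}{19939120} = \left(- \frac{155}{47052148} - \frac{i \sqrt{102}}{19309}\right) \left(- \frac{1}{19906}\right) - \frac{33}{19939120} = \left(\frac{155}{936620058088} + \frac{i \sqrt{102}}{384364954}\right) - \frac{33}{19939120} = - \frac{3863171419163}{2334422466577950320} + \frac{i \sqrt{102}}{384364954}$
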